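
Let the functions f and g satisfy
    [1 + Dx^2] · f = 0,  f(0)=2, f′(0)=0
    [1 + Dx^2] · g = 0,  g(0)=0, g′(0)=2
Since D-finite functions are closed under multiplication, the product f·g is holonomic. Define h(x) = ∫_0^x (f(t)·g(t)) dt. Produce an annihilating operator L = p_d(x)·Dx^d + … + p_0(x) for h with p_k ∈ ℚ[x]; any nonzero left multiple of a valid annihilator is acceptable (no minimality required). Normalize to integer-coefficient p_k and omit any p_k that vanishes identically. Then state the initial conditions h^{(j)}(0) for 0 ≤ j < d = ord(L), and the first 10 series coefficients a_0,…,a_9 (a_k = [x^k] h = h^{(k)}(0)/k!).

L = 4·Dx^2 + Dx^4  (order 4).
h: a_k = 0, 0, 2, 0, -2/3, 0, 4/45, 0, -2/315, 0, …
ICs: h(0) = 0, h′(0) = 0, h′′(0) = 4, h′′′(0) = 0.

f: a_k = 2, 0, -1, 0, 1/12, 0, -1/360, 0, 1/20160, 0, …
g: a_k = 0, 2, 0, -1/3, 0, 1/60, 0, -1/2520, 0, 1/181440, …
f·g: L₀ = L_f ⊗_s L_g, ord ≤ 2·2.
Integrate: L := L₀·Dx.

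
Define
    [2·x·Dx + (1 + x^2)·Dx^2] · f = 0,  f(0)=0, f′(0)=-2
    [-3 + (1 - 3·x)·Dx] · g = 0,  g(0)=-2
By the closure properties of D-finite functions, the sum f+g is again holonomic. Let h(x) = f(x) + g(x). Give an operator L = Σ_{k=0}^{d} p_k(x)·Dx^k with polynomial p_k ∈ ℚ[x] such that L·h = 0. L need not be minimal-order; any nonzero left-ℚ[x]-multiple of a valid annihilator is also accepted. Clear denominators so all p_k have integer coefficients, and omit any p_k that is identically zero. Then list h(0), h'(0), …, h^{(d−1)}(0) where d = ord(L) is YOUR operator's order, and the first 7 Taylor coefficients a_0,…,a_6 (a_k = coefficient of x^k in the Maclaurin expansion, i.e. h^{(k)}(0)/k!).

L = (6 - 72·x - 18·x^2)·Dx + (-28 + 6·x - 60·x^2 - 18·x^3)·Dx^2 + (3 - 8·x - 8·x^3 - 3·x^4)·Dx^3  (order 3).
h: a_k = -2, -8, -18, -160/3, -162, -2432/5, -1458, …
ICs: h(0) = -2, h′(0) = -8, h′′(0) = -36.

f: a_k = 0, -2, 0, 2/3, 0, -2/5, 0, …
g: a_k = -2, -6, -18, -54, -162, -486, -1458, …
h₀=f+g: left-lcm gives L₀, ord ≤ 3.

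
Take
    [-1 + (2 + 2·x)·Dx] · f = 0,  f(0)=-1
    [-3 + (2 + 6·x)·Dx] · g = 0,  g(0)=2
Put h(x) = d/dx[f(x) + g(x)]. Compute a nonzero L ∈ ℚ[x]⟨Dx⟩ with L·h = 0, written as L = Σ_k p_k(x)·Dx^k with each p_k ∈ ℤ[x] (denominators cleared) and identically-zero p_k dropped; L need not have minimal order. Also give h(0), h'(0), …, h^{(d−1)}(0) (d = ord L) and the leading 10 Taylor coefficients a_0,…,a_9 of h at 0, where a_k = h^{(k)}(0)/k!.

L = -9 + (-24 - 36·x)·Dx + (-4 - 16·x - 12·x^2)·Dx^2  (order 2).
h: a_k = 5/2, -17/4, 159/16, -805/32, 16975/256, -91791/512, 1010163/2048, -5628909/4096, 253313775/65536, -1435469035/131072, …
ICs: h(0) = 5/2, h′(0) = -17/4.

f: a_k = -1, -1/2, 1/8, -1/16, 5/128, -7/256, 21/1024, -33/2048, 429/32768, -715/65536, …
g: a_k = 2, 3, -9/4, 27/8, -405/64, 1701/128, -15309/512, 72171/1024, -2814669/16384, 14073345/32768, …
Sum ⇒ L₀ = lclm(L_f,L_g) in ℚ(x)⟨Dx⟩.
Derive L from L₀ (diff closure).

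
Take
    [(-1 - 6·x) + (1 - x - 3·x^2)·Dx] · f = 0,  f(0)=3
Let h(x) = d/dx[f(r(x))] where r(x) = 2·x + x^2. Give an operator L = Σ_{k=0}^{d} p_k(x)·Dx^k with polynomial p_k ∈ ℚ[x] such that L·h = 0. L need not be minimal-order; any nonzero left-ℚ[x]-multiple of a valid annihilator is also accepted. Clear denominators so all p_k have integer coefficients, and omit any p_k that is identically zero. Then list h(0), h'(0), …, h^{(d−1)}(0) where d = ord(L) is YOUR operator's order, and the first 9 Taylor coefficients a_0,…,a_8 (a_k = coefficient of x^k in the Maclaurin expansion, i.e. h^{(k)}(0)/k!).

f: a_k = 3, 3, 12, 21, 57, 120, 291, 651, 1524, …
f∘r: x↦r, Dx↦Dx/r' in L_f ⇒ L₀.
h=h₀': d/dx-closure on L₀ ⇒ L.
L = (17 + 114·x + 597·x^2 + 1260·x^3 + 1215·x^4 + 540·x^5 + 90·x^6) + (-1 - 11·x + 21·x^2 + 211·x^3 + 405·x^4 + 333·x^5 + 126·x^6 + 18·x^7)·Dx  (order 1).
h: a_k = 6, 102, 648, 4704, 28950, 177678, 1044792, 6051912, 34434288, …
ICs: h(0) = 6.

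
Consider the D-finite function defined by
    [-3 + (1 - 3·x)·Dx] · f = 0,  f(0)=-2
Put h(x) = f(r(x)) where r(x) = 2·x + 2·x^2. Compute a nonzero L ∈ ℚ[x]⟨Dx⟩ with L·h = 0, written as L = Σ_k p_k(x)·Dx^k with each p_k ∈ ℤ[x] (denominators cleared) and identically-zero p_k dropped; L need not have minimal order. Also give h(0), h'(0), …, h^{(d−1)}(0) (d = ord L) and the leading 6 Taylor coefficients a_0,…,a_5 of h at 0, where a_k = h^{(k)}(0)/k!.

L = (6 + 12·x) + (-1 + 6·x + 6·x^2)·Dx  (order 1).
h: a_k = -2, -12, -84, -576, -3960, -27216, …
ICs: h(0) = -2.

f: a_k = -2, -6, -18, -54, -162, -486, …
Substitute x→r, Dx→(1/r')Dx; clear ⇒ L₀.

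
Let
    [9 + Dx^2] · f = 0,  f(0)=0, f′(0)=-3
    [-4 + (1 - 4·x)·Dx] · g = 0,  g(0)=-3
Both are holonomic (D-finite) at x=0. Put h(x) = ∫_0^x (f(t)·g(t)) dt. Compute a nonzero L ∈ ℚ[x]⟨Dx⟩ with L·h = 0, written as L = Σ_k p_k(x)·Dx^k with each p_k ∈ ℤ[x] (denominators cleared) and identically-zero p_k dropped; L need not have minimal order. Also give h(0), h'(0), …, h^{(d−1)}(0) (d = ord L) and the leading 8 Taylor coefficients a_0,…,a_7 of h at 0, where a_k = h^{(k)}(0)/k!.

f: a_k = 0, -3, 0, 9/2, 0, -81/40, 0, 243/560, …
g: a_k = -3, -12, -48, -192, -768, -3072, -12288, -49152, …
L₀ := L_f ⊗_s L_g (sym. prod.), ord ≤ 2.
h=∫₀ˣh₀: take L = L₀·Dx.
L = (-9 + 36·x)·Dx + 8·Dx^2 + (-1 + 4·x)·Dx^3  (order 3).
h: a_k = 0, 0, 9/2, 12, 261/8, 522/5, 27921/80, 83763/70, …
ICs: h(0) = 0, h′(0) = 0, h′′(0) = 9.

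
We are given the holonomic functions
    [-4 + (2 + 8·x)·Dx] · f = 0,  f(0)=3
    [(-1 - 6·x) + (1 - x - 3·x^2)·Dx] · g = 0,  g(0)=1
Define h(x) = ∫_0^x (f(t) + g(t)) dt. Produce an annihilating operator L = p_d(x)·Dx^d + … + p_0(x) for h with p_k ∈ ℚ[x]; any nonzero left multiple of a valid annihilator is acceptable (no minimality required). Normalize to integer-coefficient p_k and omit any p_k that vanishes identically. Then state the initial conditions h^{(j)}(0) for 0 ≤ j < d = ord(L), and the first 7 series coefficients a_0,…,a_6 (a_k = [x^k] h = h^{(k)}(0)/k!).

f: a_k = 3, 6, -6, 12, -30, 84, -252, …
g: a_k = 1, 1, 4, 7, 19, 40, 97, …
Sum ⇒ L₀ = lclm(L_f,L_g) in ℚ(x)⟨Dx⟩.
∫: right-multiply L₀ by Dx.
L = (20 + 120·x + 216·x^2 + 360·x^3)·Dx + (-12 - 74·x - 306·x^2 - 744·x^3 - 900·x^4)·Dx^2 + (-1 + 9·x + 73·x^2 + 18·x^3 - 354·x^4 - 360·x^5)·Dx^3  (order 3).
h: a_k = 0, 4, 7/2, -2/3, 19/4, -11/5, 62/3, …
ICs: h(0) = 0, h′(0) = 4, h′′(0) = 7.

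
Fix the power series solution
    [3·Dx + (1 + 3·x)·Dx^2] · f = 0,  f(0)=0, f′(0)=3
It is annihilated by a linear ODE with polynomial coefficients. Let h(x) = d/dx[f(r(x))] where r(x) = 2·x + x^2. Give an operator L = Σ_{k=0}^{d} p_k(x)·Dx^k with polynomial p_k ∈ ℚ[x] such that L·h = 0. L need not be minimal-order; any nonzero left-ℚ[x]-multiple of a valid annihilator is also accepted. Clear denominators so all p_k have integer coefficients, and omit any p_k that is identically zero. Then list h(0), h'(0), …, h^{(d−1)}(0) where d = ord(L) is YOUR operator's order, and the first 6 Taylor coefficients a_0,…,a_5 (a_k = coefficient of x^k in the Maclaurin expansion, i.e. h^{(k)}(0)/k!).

f: a_k = 0, 3, -9/2, 9, -81/4, 243/5, …
Change of var in L_f (x↦r) gives L₀.
Differentiate: ansatz ord ≤ ord L₀ ⇒ L.
L = (5 + 6·x + 3·x^2) + (1 + 7·x + 9·x^2 + 3·x^3)·Dx  (order 1).
h: a_k = 6, -30, 162, -882, 4806, -26190, …
ICs: h(0) = 6.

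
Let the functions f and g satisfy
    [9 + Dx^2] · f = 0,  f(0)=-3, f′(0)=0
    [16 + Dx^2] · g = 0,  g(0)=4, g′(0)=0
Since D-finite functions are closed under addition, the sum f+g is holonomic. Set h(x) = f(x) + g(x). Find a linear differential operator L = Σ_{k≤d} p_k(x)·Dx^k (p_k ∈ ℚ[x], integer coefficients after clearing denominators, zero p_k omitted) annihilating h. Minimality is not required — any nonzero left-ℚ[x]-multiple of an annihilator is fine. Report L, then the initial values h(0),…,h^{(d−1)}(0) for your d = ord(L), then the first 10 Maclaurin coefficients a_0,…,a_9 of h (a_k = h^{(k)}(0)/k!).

L = 144 + 25·Dx^2 + Dx^4  (order 4).
h: a_k = 1, 0, -37/2, 0, 781/24, 0, -14197/720, 0, 242461/40320, 0, …
ICs: h(0) = 1, h′(0) = 0, h′′(0) = -37, h′′′(0) = 0.

f: a_k = -3, 0, 27/2, 0, -81/8, 0, 243/80, 0, -2187/4480, 0, …
g: a_k = 4, 0, -32, 0, 128/3, 0, -1024/45, 0, 2048/315, 0, …
Sum ⇒ L₀ = lclm(L_f,L_g) in ℚ(x)⟨Dx⟩.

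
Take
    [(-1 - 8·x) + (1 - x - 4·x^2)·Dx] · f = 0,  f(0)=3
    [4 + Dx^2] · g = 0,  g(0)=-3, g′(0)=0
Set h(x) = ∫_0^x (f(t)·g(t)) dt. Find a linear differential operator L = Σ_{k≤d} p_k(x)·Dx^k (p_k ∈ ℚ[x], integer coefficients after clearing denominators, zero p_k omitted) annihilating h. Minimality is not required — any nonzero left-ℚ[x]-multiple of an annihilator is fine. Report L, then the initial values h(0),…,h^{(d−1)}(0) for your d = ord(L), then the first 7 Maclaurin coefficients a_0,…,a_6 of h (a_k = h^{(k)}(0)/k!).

L = (4 + 4·x + 16·x^2)·Dx + (2 + 16·x)·Dx^2 + (-1 + x + 4·x^2)·Dx^3  (order 3).
h: a_k = 0, -9, -9/2, -9, -63/4, -177/5, -143/2, …
ICs: h(0) = 0, h′(0) = -9, h′′(0) = -9.

f: a_k = 3, 3, 15, 27, 87, 195, 543, …
g: a_k = -3, 0, 6, 0, -2, 0, 4/15, …
Product ⇒ symmetric product L₀, ord ≤ 2.
h=∫₀ˣh₀: take L = L₀·Dx.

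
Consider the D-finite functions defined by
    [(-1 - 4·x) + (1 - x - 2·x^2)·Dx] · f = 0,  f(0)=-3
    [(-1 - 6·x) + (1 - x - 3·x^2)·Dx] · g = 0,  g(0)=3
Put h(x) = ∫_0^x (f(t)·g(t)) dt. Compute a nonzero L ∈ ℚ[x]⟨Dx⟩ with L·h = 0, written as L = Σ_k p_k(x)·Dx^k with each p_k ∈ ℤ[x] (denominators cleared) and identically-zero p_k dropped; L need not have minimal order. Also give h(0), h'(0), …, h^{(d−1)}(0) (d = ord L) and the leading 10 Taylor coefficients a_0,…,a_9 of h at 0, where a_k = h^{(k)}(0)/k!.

f: a_k = -3, -3, -9, -15, -33, -63, -129, -255, -513, -1023, …
g: a_k = 3, 3, 12, 21, 57, 120, 291, 651, 1524, 3477, …
Product ⇒ symmetric product L₀, ord ≤ 1.
∫: right-multiply L₀ by Dx.
L = (-2 - 8·x + 15·x^2 + 24·x^3)·Dx + (1 - 2·x - 4·x^2 + 5·x^3 + 6·x^4)·Dx^2  (order 2).
h: a_k = 0, -9, -9, -24, -171/4, -486/5, -198, -3033/7, -3681/4, -2000, …
ICs: h(0) = 0, h′(0) = -9.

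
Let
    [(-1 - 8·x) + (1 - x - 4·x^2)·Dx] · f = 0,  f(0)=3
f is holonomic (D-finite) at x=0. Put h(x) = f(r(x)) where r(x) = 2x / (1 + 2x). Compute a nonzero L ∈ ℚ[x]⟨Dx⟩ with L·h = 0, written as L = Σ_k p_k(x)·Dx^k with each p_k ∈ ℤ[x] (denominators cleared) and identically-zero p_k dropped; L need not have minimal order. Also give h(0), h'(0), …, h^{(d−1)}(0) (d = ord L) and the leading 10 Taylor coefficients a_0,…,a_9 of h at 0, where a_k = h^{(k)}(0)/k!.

f: a_k = 3, 3, 15, 27, 87, 195, 543, 1323, 3495, 8787, …
h₀=f(r): pull back L_f along r ⇒ L₀.
L = (2 + 36·x) + (-1 - 4·x + 12·x^2 + 32·x^3)·Dx  (order 1).
h: a_k = 3, 6, 48, 0, 768, -1536, 15360, -55296, 356352, -1597440, …
ICs: h(0) = 3.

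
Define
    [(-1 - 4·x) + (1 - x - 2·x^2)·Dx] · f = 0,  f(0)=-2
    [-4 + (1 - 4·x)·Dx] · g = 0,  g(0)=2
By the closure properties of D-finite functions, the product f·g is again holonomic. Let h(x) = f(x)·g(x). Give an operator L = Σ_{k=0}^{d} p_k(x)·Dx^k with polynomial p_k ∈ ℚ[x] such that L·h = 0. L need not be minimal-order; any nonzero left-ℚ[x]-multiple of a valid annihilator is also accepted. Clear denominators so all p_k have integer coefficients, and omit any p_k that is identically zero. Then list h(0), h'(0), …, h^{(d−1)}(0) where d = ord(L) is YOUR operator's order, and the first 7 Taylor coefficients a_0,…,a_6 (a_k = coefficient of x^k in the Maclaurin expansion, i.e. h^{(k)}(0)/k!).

f: a_k = -2, -2, -6, -10, -22, -42, -86, …
g: a_k = 2, 8, 32, 128, 512, 2048, 8192, …
Sym-product of L_f,L_g gives L₀ (≤ ord 1).
L = (-5 + 4·x + 24·x^2) + (1 - 5·x + 2·x^2 + 8·x^3)·Dx  (order 1).
h: a_k = -4, -20, -92, -388, -1596, -6468, -26044, …
ICs: h(0) = -4.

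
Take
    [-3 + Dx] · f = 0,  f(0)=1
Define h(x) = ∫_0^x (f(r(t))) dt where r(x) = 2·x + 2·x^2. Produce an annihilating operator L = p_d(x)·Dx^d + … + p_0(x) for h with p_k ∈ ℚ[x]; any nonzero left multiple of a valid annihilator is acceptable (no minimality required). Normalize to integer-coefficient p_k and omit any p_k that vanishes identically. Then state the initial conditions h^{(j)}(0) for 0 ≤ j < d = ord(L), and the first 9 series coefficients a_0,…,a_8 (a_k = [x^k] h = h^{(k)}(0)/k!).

L = (-6 - 12·x)·Dx + Dx^2  (order 2).
h: a_k = 0, 1, 3, 8, 18, 36, 324/5, 3744/35, 5724/35, …
ICs: h(0) = 0, h′(0) = 1.

f: a_k = 1, 3, 9/2, 9/2, 27/8, 81/40, 81/80, 243/560, 729/4480, …
Substitute x→r, Dx→(1/r')Dx; clear ⇒ L₀.
∫: right-multiply L₀ by Dx.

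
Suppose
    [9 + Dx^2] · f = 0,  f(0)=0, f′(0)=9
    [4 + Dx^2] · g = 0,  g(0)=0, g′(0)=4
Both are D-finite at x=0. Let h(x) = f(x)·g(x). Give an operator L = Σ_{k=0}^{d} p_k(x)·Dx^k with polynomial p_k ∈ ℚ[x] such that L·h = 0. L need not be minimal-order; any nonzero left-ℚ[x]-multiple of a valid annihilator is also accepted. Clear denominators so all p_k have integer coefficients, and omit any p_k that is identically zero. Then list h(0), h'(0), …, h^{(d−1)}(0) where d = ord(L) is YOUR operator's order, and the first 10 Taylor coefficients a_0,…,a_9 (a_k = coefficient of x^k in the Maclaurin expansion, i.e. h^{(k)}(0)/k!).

L = 25 + 26·Dx^2 + Dx^4  (order 4).
h: a_k = 0, 0, 36, 0, -78, 0, 651/10, 0, -4069/140, 0, …
ICs: h(0) = 0, h′(0) = 0, h′′(0) = 72, h′′′(0) = 0.

f: a_k = 0, 9, 0, -27/2, 0, 243/40, 0, -729/560, 0, 729/4480, …
g: a_k = 0, 4, 0, -8/3, 0, 8/15, 0, -16/315, 0, 8/2835, …
Product ⇒ symmetric product L₀, ord ≤ 4.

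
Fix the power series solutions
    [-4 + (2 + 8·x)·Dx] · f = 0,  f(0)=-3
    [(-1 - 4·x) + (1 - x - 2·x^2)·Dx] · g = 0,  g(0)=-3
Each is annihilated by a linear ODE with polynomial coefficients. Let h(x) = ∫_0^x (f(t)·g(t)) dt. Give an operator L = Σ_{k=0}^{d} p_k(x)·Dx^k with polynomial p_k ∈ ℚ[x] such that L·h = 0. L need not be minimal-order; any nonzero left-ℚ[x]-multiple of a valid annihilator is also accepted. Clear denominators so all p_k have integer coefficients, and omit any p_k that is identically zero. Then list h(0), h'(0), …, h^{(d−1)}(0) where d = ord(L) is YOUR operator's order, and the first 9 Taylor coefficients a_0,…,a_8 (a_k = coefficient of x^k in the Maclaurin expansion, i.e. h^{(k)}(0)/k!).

f: a_k = -3, -6, 6, -12, 30, -84, 252, -792, 2574, …
g: a_k = -3, -3, -9, -15, -33, -63, -129, -255, -513, …
f·g: L₀ = L_f ⊗_s L_g, ord ≤ 1·1.
∫: right-multiply L₀ by Dx.
L = (3 + 6·x + 12·x^2)·Dx + (-1 - 3·x + 6·x^2 + 8·x^3)·Dx^2  (order 2).
h: a_k = 0, 9, 27/2, 9, 117/4, 81/5, 189/2, -27/7, 3483/8, …
ICs: h(0) = 0, h′(0) = 9.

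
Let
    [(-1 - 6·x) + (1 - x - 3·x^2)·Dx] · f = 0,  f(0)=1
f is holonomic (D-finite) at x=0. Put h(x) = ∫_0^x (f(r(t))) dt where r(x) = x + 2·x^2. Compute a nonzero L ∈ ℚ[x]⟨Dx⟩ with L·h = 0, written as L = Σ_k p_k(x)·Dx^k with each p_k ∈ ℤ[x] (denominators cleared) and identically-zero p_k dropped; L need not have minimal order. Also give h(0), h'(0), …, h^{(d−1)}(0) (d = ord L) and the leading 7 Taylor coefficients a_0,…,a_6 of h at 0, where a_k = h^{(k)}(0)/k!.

L = (1 + 10·x + 36·x^2 + 48·x^3)·Dx + (-1 + x + 5·x^2 + 12·x^3 + 12·x^4)·Dx^2  (order 2).
h: a_k = 0, 1, 1/2, 2, 23/4, 77/5, 46, …
ICs: h(0) = 0, h′(0) = 1.

f: a_k = 1, 1, 4, 7, 19, 40, 97, …
Substitute x→r, Dx→(1/r')Dx; clear ⇒ L₀.
Integrate: L := L₀·Dx.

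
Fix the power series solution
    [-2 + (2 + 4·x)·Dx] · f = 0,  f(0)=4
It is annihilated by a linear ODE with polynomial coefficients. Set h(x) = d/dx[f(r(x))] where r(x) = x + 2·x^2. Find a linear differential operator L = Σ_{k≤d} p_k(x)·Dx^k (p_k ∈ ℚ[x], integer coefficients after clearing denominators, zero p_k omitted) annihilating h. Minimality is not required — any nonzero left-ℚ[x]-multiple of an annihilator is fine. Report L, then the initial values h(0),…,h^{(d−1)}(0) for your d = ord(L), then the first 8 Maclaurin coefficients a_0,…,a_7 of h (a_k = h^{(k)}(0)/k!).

f: a_k = 4, 4, -2, 2, -5/2, 7/2, -21/4, 33/4, …
L₀ from L_f via x↦r, Dx↦r'^{-1}Dx.
h₀' ⇒ L via d/dx closure of L₀.
L = 3 + (-1 - 6·x - 12·x^2 - 16·x^3)·Dx  (order 1).
h: a_k = 4, 12, -18, 6, 75/2, -171/2, 147/4, 867/4, …
ICs: h(0) = 4.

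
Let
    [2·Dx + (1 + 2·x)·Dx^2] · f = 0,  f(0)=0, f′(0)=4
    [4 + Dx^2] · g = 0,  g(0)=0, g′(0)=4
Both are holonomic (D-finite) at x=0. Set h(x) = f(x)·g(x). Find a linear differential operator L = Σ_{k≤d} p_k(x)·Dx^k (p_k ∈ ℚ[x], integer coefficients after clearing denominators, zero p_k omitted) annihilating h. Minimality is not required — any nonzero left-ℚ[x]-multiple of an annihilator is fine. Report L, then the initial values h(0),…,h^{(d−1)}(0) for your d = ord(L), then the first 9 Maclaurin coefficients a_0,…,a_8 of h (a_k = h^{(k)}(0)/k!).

f: a_k = 0, 4, -4, 16/3, -8, 64/5, -64/3, 256/7, -64, …
g: a_k = 0, 4, 0, -8/3, 0, 8/15, 0, -16/315, 0, …
L₀ := L_f ⊗_s L_g (sym. prod.), ord ≤ 4.
L = (-48 + 192·x + 1216·x^2 + 2048·x^3 + 1024·x^4) + (32 + 320·x + 768·x^2 + 512·x^3)·Dx + (160·x + 672·x^2 + 1024·x^3 + 512·x^4)·Dx^2 + (8 + 80·x + 192·x^2 + 128·x^3)·Dx^3 + (3 + 28·x + 92·x^2 + 128·x^3 + 64·x^4)·Dx^4  (order 4).
h: a_k = 0, 0, 16, -16, 32/3, -64/3, 352/9, -992/15, 7232/63, …
ICs: h(0) = 0, h′(0) = 0, h′′(0) = 32, h′′′(0) = -96.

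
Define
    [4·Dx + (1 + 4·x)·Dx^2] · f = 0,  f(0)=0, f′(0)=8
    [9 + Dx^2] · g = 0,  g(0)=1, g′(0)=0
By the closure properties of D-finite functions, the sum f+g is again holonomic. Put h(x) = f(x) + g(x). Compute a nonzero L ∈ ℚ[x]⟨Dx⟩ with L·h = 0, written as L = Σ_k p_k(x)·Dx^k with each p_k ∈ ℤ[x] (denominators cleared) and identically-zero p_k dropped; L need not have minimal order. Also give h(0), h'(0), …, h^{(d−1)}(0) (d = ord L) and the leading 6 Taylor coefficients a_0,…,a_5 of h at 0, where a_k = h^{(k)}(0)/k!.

f: a_k = 0, 8, -16, 128/3, -128, 2048/5, …
g: a_k = 1, 0, -9/2, 0, 27/8, 0, …
L₀ := lclm(L_f,L_g); ord L₀ ≤ 2+2.
L = (3780 + 2592·x + 5184·x^2)·Dx + (369 + 2124·x + 3888·x^2 + 5184·x^3)·Dx^2 + (420 + 288·x + 576·x^2)·Dx^3 + (41 + 236·x + 432·x^2 + 576·x^3)·Dx^4  (order 4).
h: a_k = 1, 8, -41/2, 128/3, -997/8, 2048/5, …
ICs: h(0) = 1, h′(0) = 8, h′′(0) = -41, h′′′(0) = 256.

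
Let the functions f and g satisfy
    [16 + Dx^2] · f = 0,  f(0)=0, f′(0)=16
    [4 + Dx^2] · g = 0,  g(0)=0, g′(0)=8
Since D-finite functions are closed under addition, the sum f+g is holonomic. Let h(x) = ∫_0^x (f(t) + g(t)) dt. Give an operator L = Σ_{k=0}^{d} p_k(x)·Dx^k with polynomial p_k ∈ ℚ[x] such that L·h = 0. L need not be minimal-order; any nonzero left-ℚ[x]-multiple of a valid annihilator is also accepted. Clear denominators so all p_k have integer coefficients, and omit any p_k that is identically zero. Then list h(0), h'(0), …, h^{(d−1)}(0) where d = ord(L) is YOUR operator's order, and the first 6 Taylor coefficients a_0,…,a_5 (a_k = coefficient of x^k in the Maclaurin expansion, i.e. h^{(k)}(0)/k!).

L = 64·Dx + 20·Dx^3 + Dx^5  (order 5).
h: a_k = 0, 0, 12, 0, -12, 0, …
ICs: h(0) = 0, h′(0) = 0, h′′(0) = 24, h′′′(0) = 0, h′′′′(0) = -288.

f: a_k = 0, 16, 0, -128/3, 0, 512/15, …
g: a_k = 0, 8, 0, -16/3, 0, 16/15, …
h₀=f+g: left-lcm gives L₀, ord ≤ 4.
h=∫₀ˣh₀: take L = L₀·Dx.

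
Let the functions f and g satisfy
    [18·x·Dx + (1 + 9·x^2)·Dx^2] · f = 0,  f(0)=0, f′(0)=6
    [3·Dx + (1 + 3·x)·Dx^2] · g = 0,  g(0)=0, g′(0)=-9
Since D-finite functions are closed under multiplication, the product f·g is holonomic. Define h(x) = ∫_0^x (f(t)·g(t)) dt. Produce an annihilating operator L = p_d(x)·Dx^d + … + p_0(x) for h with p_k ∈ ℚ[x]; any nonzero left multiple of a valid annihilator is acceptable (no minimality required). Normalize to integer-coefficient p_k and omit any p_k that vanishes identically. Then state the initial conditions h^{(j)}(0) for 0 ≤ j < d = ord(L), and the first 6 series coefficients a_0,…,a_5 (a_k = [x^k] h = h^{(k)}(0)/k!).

L = (648 + 3564·x + 19440·x^2 + 113724·x^3 + 262440·x^4 + 341172·x^5 + 236196·x^7)·Dx^2 + (162 + 3348·x + 24948·x^2 + 117612·x^3 + 396576·x^4 + 813564·x^5 + 918540·x^6 + 236196·x^7 + 826686·x^8)·Dx^3 + (36 + 576·x + 5184·x^2 + 25272·x^3 + 87480·x^4 + 227448·x^5 + 419904·x^6 + 472392·x^7 + 236196·x^8 + 472392·x^9)·Dx^4 + (5 + 54·x + 333·x^2 + 1512·x^3 + 5346·x^4 + 14580·x^5 + 30618·x^6 + 52488·x^7 + 59049·x^8 + 39366·x^9 + 59049·x^10)·Dx^5  (order 5).
h: a_k = 0, 0, 0, -18, 81/4, 0, …
ICs: h(0) = 0, h′(0) = 0, h′′(0) = 0, h′′′(0) = -108, h′′′′(0) = 486.

f: a_k = 0, 6, 0, -18, 0, 486/5, …
g: a_k = 0, -9, 27/2, -27, 243/4, -729/5, …
h₀=f·g: eliminate ⇒ L₀, order ≤ 2·2.
∫: right-multiply L₀ by Dx.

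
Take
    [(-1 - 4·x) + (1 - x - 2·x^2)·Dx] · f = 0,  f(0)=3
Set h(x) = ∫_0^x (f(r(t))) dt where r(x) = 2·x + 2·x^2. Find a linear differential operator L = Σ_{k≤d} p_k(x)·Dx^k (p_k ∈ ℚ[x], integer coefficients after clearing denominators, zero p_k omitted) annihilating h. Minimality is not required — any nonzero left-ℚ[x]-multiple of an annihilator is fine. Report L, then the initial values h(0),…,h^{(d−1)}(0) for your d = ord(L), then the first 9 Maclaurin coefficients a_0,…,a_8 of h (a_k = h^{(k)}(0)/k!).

L = (2 + 20·x + 48·x^2 + 32·x^3)·Dx + (-1 + 2·x + 10·x^2 + 16·x^3 + 8·x^4)·Dx^2  (order 2).
h: a_k = 0, 3, 3, 14, 48, 924/5, 748, 21624/7, 13056, …
ICs: h(0) = 0, h′(0) = 3.

f: a_k = 3, 3, 9, 15, 33, 63, 129, 255, 513, …
Change of var in L_f (x↦r) gives L₀.
h=∫₀ˣh₀: take L = L₀·Dx.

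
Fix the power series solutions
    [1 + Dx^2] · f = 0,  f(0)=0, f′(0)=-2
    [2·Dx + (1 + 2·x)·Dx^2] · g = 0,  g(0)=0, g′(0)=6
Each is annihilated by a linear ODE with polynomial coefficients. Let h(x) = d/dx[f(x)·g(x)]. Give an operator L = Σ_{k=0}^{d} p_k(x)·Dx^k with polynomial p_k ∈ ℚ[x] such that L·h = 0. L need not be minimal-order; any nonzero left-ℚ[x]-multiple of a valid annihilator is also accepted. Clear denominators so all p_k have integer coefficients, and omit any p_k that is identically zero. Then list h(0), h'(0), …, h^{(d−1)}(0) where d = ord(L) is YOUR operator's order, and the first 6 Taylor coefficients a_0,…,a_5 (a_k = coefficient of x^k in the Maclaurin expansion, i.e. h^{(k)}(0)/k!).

L = (-52 - 31·x - 87·x^2 - 96·x^3 - 8·x^4 + 48·x^5 + 16·x^6) + (-33 - 98·x - 80·x^2 + 80·x^4 + 32·x^5)·Dx + (-55 - 46·x - 110·x^2 - 96·x^3 + 32·x^4 + 96·x^5 + 32·x^6)·Dx^2 + (-33 - 98·x - 80·x^2 + 80·x^4 + 32·x^5)·Dx^3 + (-3 - 15·x - 23·x^2 + 40·x^4 + 48·x^5 + 16·x^6)·Dx^4  (order 4).
h: a_k = 0, -24, 36, -56, 110, -215, …
ICs: h(0) = 0, h′(0) = -24, h′′(0) = 72, h′′′(0) = -336.

f: a_k = 0, -2, 0, 1/3, 0, -1/60, …
g: a_k = 0, 6, -6, 8, -12, 96/5, …
Sym-product of L_f,L_g gives L₀ (≤ ord 4).
h₀' ⇒ L via d/dx closure of L₀.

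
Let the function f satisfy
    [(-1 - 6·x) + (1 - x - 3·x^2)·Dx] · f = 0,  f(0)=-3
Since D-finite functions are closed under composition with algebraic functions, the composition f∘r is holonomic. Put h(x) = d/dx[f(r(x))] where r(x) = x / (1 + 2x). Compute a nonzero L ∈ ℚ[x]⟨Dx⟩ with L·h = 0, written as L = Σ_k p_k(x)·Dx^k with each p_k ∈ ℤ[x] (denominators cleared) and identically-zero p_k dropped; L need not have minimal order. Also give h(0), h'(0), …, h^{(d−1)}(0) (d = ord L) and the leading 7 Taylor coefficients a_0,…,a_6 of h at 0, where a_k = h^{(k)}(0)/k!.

L = (4 + 6·x + 30·x^2 + 32·x^3) + (-1 - 13·x - 45·x^2 - 38·x^3 + 16·x^4)·Dx  (order 1).
h: a_k = -3, -12, 45, -204, 840, -3330, 12831, …
ICs: h(0) = -3.

f: a_k = -3, -3, -12, -21, -57, -120, -291, …
Substitute x→r, Dx→(1/r')Dx; clear ⇒ L₀.
Differentiate: ansatz ord ≤ ord L₀ ⇒ L.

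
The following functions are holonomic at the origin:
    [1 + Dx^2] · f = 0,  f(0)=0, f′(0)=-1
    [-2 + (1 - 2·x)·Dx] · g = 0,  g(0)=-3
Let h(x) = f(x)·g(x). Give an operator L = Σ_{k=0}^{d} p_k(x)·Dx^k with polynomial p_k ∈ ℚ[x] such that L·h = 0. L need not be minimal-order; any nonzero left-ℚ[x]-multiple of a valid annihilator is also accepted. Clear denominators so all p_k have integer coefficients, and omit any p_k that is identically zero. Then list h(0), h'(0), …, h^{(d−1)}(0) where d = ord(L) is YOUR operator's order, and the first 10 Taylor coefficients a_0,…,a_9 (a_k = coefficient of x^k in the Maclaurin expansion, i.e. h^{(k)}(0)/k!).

L = (-1 + 2·x) + 4·Dx + (-1 + 2·x)·Dx^2  (order 2).
h: a_k = 0, 3, 6, 23/2, 23, 1841/40, 1841/20, 309287/1680, 309287/840, 12724951/17280, …
ICs: h(0) = 0, h′(0) = 3.

f: a_k = 0, -1, 0, 1/6, 0, -1/120, 0, 1/5040, 0, -1/362880, …
g: a_k = -3, -6, -12, -24, -48, -96, -192, -384, -768, -1536, …
Product ⇒ symmetric product L₀, ord ≤ 2.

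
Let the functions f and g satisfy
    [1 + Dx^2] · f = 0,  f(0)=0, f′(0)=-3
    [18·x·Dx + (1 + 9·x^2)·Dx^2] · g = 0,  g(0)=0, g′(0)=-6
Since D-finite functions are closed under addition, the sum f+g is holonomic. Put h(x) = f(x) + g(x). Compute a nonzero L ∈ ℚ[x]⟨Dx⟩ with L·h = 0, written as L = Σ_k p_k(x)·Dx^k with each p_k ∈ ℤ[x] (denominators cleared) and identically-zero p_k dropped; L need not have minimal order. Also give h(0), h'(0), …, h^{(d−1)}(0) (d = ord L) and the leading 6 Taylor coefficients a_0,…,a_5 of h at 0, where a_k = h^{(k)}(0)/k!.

f: a_k = 0, -3, 0, 1/2, 0, -1/40, …
g: a_k = 0, -6, 0, 18, 0, -486/5, …
Weyl lclm of L_f,L_g ⇒ L₀ (ord ≤ 4).
L = (-1926·x + 17820·x^3 + 1458·x^5)·Dx + (-17 + 351·x^2 + 4617·x^4 + 729·x^6)·Dx^2 + (-1926·x + 17820·x^3 + 1458·x^5)·Dx^3 + (-17 + 351·x^2 + 4617·x^4 + 729·x^6)·Dx^4  (order 4).
h: a_k = 0, -9, 0, 37/2, 0, -3889/40, …
ICs: h(0) = 0, h′(0) = -9, h′′(0) = 0, h′′′(0) = 111.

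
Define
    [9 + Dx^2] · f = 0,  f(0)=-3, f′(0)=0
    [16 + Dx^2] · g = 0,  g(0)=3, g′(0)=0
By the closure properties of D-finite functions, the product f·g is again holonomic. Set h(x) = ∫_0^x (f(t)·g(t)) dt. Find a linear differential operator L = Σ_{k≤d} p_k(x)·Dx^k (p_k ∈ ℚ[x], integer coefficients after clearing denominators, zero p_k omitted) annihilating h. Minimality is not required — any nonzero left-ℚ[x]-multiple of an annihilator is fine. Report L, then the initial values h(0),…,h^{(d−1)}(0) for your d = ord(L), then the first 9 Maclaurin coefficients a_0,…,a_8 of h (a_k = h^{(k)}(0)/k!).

f: a_k = -3, 0, 27/2, 0, -81/8, 0, 243/80, 0, -2187/4480, …
g: a_k = 3, 0, -24, 0, 32, 0, -256/15, 0, 512/105, …
L₀ := L_f ⊗_s L_g (sym. prod.), ord ≤ 4.
∫: right-multiply L₀ by Dx.
L = 49·Dx + 50·Dx^3 + Dx^5  (order 5).
h: a_k = 0, -9, 0, 75/2, 0, -3603/40, 0, 11765/112, 0, …
ICs: h(0) = 0, h′(0) = -9, h′′(0) = 0, h′′′(0) = 225, h′′′′(0) = 0.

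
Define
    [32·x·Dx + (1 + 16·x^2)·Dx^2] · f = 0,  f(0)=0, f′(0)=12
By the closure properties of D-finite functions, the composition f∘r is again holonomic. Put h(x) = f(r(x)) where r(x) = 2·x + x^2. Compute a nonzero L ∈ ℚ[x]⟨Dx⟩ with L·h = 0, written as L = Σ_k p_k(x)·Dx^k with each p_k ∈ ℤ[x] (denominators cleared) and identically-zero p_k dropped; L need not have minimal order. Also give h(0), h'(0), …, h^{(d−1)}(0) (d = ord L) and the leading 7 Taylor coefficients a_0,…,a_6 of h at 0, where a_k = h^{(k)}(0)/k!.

L = (-1 + 128·x + 256·x^2 + 192·x^3 + 48·x^4)·Dx + (1 + x + 64·x^2 + 128·x^3 + 80·x^4 + 16·x^5)·Dx^2  (order 2).
h: a_k = 0, 24, 12, -512, -768, 96384/5, 49088, …
ICs: h(0) = 0, h′(0) = 24.

f: a_k = 0, 12, 0, -64, 0, 3072/5, 0, …
Change of var in L_f (x↦r) gives L₀.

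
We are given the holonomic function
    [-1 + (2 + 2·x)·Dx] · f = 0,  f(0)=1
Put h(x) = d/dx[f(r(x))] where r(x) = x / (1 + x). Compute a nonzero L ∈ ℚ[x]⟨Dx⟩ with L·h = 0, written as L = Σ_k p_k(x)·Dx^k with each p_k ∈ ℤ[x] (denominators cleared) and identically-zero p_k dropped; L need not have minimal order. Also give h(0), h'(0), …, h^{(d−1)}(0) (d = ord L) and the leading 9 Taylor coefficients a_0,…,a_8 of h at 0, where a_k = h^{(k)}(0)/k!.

L = (-5 - 8·x) + (-2 - 6·x - 4·x^2)·Dx  (order 1).
h: a_k = 1/2, -5/4, 39/16, -141/32, 1995/256, -7059/512, 50435/2048, -182461/4096, 5347827/65536, …
ICs: h(0) = 1/2.

f: a_k = 1, 1/2, -1/8, 1/16, -5/128, 7/256, -21/1024, 33/2048, -429/32768, …
Substitute x→r, Dx→(1/r')Dx; clear ⇒ L₀.
Differentiate: ansatz ord ≤ ord L₀ ⇒ L.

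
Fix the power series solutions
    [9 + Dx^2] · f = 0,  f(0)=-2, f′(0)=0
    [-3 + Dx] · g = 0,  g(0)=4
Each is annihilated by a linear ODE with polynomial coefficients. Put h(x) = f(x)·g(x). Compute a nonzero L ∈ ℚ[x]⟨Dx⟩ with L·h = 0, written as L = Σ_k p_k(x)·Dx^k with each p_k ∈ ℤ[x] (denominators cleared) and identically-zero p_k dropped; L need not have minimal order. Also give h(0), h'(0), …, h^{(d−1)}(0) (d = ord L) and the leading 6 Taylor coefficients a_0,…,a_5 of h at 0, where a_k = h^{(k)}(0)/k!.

L = 18 - 6·Dx + Dx^2  (order 2).
h: a_k = -8, -24, 0, 72, 108, 324/5, …
ICs: h(0) = -8, h′(0) = -24.

f: a_k = -2, 0, 9, 0, -27/4, 0, …
g: a_k = 4, 12, 18, 18, 27/2, 81/10, …
Product ⇒ symmetric product L₀, ord ≤ 2.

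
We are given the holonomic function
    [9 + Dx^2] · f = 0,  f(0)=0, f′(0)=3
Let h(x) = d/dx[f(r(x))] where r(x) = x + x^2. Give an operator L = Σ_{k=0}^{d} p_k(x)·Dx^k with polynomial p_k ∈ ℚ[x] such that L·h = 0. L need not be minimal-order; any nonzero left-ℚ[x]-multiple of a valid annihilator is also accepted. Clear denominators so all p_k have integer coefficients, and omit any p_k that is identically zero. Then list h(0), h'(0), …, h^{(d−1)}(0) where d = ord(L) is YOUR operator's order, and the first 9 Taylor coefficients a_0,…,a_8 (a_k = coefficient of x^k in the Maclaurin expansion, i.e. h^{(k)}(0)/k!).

f: a_k = 0, 3, 0, -9/2, 0, 81/40, 0, -243/560, 0, …
h₀=f(r): pull back L_f along r ⇒ L₀.
Differentiate: ansatz ord ≤ ord L₀ ⇒ L.
L = (21 + 72·x + 216·x^2 + 288·x^3 + 144·x^4) + (-6 - 12·x)·Dx + (1 + 4·x + 4·x^2)·Dx^2  (order 2).
h: a_k = 3, 6, -27/2, -54, -459/8, 135/4, 11097/80, 1377/10, 43011/4480, …
ICs: h(0) = 3, h′(0) = 6.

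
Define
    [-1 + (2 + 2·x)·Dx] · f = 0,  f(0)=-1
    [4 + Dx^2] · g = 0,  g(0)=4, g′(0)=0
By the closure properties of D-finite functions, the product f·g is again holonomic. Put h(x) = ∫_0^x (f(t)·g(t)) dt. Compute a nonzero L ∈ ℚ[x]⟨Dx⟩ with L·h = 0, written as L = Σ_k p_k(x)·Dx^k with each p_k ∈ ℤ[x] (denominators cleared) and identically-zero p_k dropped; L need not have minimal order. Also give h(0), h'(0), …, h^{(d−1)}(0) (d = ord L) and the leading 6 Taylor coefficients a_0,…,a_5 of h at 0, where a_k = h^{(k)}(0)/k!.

f: a_k = -1, -1/2, 1/8, -1/16, 5/128, -7/256, …
g: a_k = 4, 0, -8, 0, 8/3, 0, …
Product ⇒ symmetric product L₀, ord ≤ 2.
∫: right-multiply L₀ by Dx.
L = (19 + 32·x + 16·x^2)·Dx + (-4 - 4·x)·Dx^2 + (4 + 8·x + 4·x^2)·Dx^3  (order 3).
h: a_k = 0, -4, -1, 17/6, 15/16, -337/480, …
ICs: h(0) = 0, h′(0) = -4, h′′(0) = -2.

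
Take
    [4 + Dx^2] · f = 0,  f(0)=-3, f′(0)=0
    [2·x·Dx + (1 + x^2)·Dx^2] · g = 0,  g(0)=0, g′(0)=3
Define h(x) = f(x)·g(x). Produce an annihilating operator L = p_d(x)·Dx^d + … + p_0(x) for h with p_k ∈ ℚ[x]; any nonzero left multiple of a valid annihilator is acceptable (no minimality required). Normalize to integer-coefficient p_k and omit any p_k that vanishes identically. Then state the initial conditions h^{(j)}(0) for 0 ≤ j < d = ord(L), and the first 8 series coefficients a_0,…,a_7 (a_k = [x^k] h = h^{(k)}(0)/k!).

L = (160 + 464·x^2 + 464·x^4 + 256·x^6 + 64·x^8) + (96·x + 224·x^3 + 192·x^5 + 64·x^7)·Dx + (60 + 188·x^2 + 216·x^4 + 128·x^6 + 32·x^8)·Dx^2 + (24·x + 56·x^3 + 48·x^5 + 16·x^7)·Dx^3 + (5 + 18·x^2 + 25·x^4 + 16·x^6 + 4·x^8)·Dx^4  (order 4).
h: a_k = 0, -9, 0, 21, 0, -69/5, 0, 269/35, …
ICs: h(0) = 0, h′(0) = -9, h′′(0) = 0, h′′′(0) = 126.

f: a_k = -3, 0, 6, 0, -2, 0, 4/15, 0, …
g: a_k = 0, 3, 0, -1, 0, 3/5, 0, -3/7, …
f·g: L₀ = L_f ⊗_s L_g, ord ≤ 2·2.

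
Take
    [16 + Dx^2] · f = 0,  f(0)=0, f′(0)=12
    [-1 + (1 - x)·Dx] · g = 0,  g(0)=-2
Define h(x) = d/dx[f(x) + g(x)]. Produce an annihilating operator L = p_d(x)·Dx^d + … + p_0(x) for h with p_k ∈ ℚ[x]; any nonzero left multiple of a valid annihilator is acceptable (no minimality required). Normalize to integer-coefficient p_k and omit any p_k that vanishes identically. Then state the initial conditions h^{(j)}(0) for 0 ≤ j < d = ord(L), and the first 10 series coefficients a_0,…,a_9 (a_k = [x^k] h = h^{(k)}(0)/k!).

f: a_k = 0, 12, 0, -32, 0, 128/5, 0, -1024/105, 0, 2048/945, …
g: a_k = -2, -2, -2, -2, -2, -2, -2, -2, -2, -2, …
Sum ⇒ L₀ = lclm(L_f,L_g) in ℚ(x)⟨Dx⟩.
Differentiate: ansatz ord ≤ ord L₀ ⇒ L.
L = (448 - 512·x + 256·x^2) + (-176 + 432·x - 384·x^2 + 128·x^3)·Dx + (28 - 32·x + 16·x^2)·Dx^2 + (-11 + 27·x - 24·x^2 + 8·x^3)·Dx^3  (order 3).
h: a_k = 10, -4, -102, -8, 118, -12, -1234/15, -16, 158/105, -20, …
ICs: h(0) = 10, h′(0) = -4, h′′(0) = -204.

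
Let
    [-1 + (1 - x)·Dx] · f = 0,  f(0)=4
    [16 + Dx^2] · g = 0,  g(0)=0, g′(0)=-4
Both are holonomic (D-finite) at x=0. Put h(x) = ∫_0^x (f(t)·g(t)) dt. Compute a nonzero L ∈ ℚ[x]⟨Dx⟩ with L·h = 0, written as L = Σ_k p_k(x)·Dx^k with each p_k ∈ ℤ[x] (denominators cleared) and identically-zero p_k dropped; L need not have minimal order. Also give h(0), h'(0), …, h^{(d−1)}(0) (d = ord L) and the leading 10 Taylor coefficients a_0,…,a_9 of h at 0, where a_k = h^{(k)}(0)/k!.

f: a_k = 4, 4, 4, 4, 4, 4, 4, 4, 4, 4, …
g: a_k = 0, -4, 0, 32/3, 0, -128/15, 0, 1024/315, 0, -2048/2835, …
L₀ := L_f ⊗_s L_g (sym. prod.), ord ≤ 2.
h=∫h₀ ⇒ L = L₀·Dx.
L = (-16 + 16·x)·Dx + 2·Dx^2 + (-1 + x)·Dx^3  (order 3).
h: a_k = 0, 0, -8, -16/3, 20/3, 16/3, -56/45, -16/15, 218/315, 1744/2835, …
ICs: h(0) = 0, h′(0) = 0, h′′(0) = -16.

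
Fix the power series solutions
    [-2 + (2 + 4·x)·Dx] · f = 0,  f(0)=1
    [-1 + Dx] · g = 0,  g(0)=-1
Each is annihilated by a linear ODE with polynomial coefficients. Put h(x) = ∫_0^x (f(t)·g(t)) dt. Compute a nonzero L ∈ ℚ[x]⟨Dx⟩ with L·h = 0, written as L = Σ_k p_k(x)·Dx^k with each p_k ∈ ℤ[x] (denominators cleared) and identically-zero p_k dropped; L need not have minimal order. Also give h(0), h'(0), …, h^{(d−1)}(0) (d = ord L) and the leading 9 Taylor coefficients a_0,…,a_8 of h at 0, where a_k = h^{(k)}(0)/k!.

L = (-2 - 2·x)·Dx + (1 + 2·x)·Dx^2  (order 2).
h: a_k = 0, -1, -1, -1/3, -1/6, 1/30, -7/90, 61/630, -347/2520, …
ICs: h(0) = 0, h′(0) = -1.

f: a_k = 1, 1, -1/2, 1/2, -5/8, 7/8, -21/16, 33/16, -429/128, …
g: a_k = -1, -1, -1/2, -1/6, -1/24, -1/120, -1/720, -1/5040, -1/40320, …
h₀=f·g: eliminate ⇒ L₀, order ≤ 1·1.
Integrate: L := L₀·Dx.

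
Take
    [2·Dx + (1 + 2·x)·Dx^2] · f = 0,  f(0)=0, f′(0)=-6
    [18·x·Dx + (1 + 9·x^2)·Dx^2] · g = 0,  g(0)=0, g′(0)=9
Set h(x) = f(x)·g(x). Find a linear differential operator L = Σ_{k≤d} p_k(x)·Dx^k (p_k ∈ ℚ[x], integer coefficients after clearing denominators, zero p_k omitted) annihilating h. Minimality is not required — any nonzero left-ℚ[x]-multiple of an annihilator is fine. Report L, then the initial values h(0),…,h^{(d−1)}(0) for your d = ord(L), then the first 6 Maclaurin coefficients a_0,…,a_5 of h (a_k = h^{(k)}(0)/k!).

L = (792 + 3024·x + 22680·x^2 + 102384·x^3 + 174960·x^4 + 151632·x^5 + 104976·x^7)·Dx + (332 + 4752·x + 28908·x^2 + 127008·x^3 + 351216·x^4 + 542376·x^5 + 408240·x^6 + 157464·x^7 + 367416·x^8)·Dx^2 + (44 + 916·x + 6696·x^2 + 27252·x^3 + 85860·x^4 + 193428·x^5 + 279936·x^6 + 224532·x^7 + 157464·x^8 + 209952·x^9)·Dx^3 + (10 + 76·x + 418·x^2 + 1728·x^3 + 5391·x^4 + 12960·x^5 + 24948·x^6 + 34992·x^7 + 29889·x^8 + 26244·x^9 + 26244·x^10)·Dx^4  (order 4).
h: a_k = 0, 0, -54, 54, 90, -54, …
ICs: h(0) = 0, h′(0) = 0, h′′(0) = -108, h′′′(0) = 324.

f: a_k = 0, -6, 6, -8, 12, -96/5, …
g: a_k = 0, 9, 0, -27, 0, 729/5, …
h₀=f·g: eliminate ⇒ L₀, order ≤ 2·2.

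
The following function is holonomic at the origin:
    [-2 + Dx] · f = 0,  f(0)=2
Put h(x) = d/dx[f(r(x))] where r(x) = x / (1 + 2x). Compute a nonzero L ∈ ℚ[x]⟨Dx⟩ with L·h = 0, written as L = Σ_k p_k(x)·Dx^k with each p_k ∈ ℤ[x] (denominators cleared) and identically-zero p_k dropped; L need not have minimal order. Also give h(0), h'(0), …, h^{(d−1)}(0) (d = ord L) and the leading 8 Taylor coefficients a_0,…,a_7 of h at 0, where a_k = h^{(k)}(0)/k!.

f: a_k = 2, 4, 4, 8/3, 4/3, 8/15, 8/45, 16/315, …
f∘r: x↦r, Dx↦Dx/r' in L_f ⇒ L₀.
Differentiate: ansatz ord ≤ ord L₀ ⇒ L.
L = (-2 - 8·x) + (-1 - 4·x - 4·x^2)·Dx  (order 1).
h: a_k = 4, -8, 8, 16/3, -152/3, 2416/15, -17456/45, 250912/315, …
ICs: h(0) = 4.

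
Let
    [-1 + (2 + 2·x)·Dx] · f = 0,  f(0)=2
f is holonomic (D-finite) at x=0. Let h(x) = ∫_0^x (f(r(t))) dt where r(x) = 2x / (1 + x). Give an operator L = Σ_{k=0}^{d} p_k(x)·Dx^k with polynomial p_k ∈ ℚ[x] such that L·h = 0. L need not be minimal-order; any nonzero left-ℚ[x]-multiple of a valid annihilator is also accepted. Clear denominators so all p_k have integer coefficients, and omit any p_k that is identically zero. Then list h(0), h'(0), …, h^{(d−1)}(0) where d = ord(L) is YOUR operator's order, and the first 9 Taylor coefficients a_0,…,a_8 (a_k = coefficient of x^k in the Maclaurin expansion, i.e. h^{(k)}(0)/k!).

f: a_k = 2, 1, -1/4, 1/8, -5/64, 7/128, -21/512, 33/1024, -429/16384, …
h₀=f(r): pull back L_f along r ⇒ L₀.
Integrate: L := L₀·Dx.
L = -Dx + (1 + 4·x + 3·x^2)·Dx^2  (order 2).
h: a_k = 0, 2, 1, -1, 5/4, -37/20, 25/8, -327/56, 753/64, …
ICs: h(0) = 0, h′(0) = 2.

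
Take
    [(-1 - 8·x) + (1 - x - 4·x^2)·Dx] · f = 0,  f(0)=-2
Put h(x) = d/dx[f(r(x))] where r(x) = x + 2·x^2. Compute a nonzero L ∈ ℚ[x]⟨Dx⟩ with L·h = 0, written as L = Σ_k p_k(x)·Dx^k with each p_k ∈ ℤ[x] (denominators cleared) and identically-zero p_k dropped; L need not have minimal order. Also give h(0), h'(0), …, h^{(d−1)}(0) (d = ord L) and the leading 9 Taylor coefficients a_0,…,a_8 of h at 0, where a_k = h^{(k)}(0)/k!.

f: a_k = -2, -2, -10, -18, -58, -130, -362, -882, -2330, …
Change of var in L_f (x↦r) gives L₀.
Derive L from L₀ (diff closure).
L = (14 + 20·x + 120·x^2 + 320·x^3 + 320·x^4) + (-1 - 3·x + 10·x^2 + 40·x^3 + 80·x^4 + 64·x^5)·Dx  (order 1).
h: a_k = -2, -28, -174, -824, -4050, -19188, -85974, -381808, -1669914, …
ICs: h(0) = -2.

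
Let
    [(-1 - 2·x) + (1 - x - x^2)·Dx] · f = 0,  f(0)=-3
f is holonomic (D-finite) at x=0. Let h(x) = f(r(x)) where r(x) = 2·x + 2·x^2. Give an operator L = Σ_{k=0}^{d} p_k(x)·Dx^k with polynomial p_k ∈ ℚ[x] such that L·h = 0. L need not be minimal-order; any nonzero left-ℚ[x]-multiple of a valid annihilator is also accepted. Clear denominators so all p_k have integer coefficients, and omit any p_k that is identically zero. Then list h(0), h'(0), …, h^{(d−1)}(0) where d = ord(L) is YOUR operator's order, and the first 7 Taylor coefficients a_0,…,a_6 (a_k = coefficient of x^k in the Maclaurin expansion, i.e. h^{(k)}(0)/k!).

L = (2 + 12·x + 24·x^2 + 16·x^3) + (-1 + 2·x + 6·x^2 + 8·x^3 + 4·x^4)·Dx  (order 1).
h: a_k = -3, -6, -30, -120, -480, -1944, -7848, …
ICs: h(0) = -3.

f: a_k = -3, -3, -6, -9, -15, -24, -39, …
L₀ from L_f via x↦r, Dx↦r'^{-1}Dx.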